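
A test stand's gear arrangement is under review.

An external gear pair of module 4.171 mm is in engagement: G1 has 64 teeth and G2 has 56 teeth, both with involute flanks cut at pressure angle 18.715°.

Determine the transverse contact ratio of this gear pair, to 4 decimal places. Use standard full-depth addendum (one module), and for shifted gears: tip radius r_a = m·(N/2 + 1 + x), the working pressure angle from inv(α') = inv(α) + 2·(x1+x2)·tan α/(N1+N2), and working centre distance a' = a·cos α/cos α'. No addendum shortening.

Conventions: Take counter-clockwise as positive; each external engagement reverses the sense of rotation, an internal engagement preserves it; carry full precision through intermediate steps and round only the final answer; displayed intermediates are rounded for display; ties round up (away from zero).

class = single-mesh tooth geometry [involute pair 64T × 56T, m = 4.171]
base radii: r_b1 = 126.414843, r_b2 = 110.612987
tip radii: r_a1 = 137.643000, r_a2 = 120.959000
no profile shift: α' = α, a' = a
action lengths: √(r_a1²−r_b1²) = 54.450739, √(r_a2²−r_b2²) = 48.947387
base pitch p_b = π·m·cos α = 12.410748
CR = (54.450739 + 48.947387 − 250.260000·sin 18.71500°)/12.410748 = 1.861247
contact ratio ≈ 1.8612

1.8612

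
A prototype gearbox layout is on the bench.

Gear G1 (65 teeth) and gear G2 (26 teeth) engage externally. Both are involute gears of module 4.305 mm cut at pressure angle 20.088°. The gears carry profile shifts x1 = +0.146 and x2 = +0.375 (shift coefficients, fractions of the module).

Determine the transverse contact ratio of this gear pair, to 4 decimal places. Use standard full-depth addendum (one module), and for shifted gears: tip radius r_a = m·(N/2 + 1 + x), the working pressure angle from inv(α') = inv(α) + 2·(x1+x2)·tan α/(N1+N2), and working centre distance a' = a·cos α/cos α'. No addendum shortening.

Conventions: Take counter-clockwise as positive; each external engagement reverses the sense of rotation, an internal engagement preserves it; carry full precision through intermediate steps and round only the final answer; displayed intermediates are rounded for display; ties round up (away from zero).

1.5973

topology: single-mesh involute geometry — m = 4.305, 65T/26T pair
base radii: r_b1 = 131.401092, r_b2 = 52.560437
tip radii: r_a1 = 144.846030, r_a2 = 61.884375
inv(α') = inv(20.088°) + 2·(+0.146+0.375)·tan α/(65+26) = 0.01929641  ⇒  α' = 21.73053°
a' = a·cos α / cos α' = 195.8775·cos 20.088°/cos 21.73053° = 198.034794
action lengths: √(r_a1²−r_b1²) = 60.943625, √(r_a2²−r_b2²) = 32.666135
base pitch p_b = π·m·cos α = 12.701806
CR = (60.943625 + 32.666135 − 198.034794·sin 21.73053°)/12.701806 = 1.597331
contact ratio ≈ 1.5973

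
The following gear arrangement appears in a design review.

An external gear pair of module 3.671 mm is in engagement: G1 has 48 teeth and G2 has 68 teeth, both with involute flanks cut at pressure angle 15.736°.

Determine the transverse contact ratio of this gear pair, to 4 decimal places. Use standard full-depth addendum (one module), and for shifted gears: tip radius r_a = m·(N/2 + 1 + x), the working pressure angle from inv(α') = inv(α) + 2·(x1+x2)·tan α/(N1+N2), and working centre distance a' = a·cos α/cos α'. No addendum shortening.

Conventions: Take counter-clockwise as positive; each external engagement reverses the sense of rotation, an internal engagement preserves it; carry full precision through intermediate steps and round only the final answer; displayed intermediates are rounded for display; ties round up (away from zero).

2.0634

topology: single-mesh involute geometry — m = 3.671, 48T/68T pair
base radii: r_b1 = 84.801997, r_b2 = 120.136163
tip radii: r_a1 = 91.775000, r_a2 = 128.485000
no profile shift: α' = α, a' = a
action lengths: √(r_a1²−r_b1²) = 35.089484, √(r_a2²−r_b2²) = 45.559825
base pitch p_b = π·m·cos α = 11.100555
CR = (35.089484 + 45.559825 − 212.918000·sin 15.73600°)/11.100555 = 2.063395
contact ratio ≈ 2.0634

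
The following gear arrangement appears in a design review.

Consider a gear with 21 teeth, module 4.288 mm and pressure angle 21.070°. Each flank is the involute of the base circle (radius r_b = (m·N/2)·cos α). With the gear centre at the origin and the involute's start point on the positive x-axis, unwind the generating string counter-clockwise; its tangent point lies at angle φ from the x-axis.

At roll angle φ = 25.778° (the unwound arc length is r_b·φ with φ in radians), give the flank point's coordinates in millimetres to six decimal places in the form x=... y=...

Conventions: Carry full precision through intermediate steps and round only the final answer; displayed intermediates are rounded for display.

x=46.053218 y=1.249780

recognized (one wheel, involute flank): single-mesh tooth geometry, m = 4.288, N = 21
pitch radius r_p = m·N/2 = 4.288·21/2 = 45.024000
base radius r_b = r_p·cos α = 45.024000·cos 21.070° = 42.013781
roll angle φ = 25.778° = 0.44991097 rad
x = r_b·(cos φ + φ·sin φ) = 46.053218
y = r_b·(sin φ − φ·cos φ) = 1.249780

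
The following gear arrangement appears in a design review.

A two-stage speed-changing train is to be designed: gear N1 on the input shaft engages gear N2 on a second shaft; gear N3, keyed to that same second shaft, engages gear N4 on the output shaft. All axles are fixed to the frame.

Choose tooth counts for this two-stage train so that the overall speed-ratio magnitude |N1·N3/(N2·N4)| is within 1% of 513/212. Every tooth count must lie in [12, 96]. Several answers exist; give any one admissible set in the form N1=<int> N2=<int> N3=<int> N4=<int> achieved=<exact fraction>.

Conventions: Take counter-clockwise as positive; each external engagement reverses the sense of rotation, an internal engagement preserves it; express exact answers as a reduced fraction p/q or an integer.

N1=19 N2=12 N3=81 N4=53 achieved=513/212

2-stage fixed-axis compound train for ratio 513/212
target = 513/212 in lowest terms: an exact hit needs N1·N3 = k·513 and N2·N4 = k·212 for one integer k, every count in [12, 96]; additionally prefer no 1:1 stage (N1 ≠ N2, N3 ≠ N4)
k = 1…2: no 1:1-free in-range split of k·513 and k·212 into factor pairs; take k = 3
k = 3: N1·N3 = 1539 = 19·81, N2·N4 = 636 = 12·53
achieved = 19·81/(12·53) = 513/212; |achieved − target| = 0 ≤ 513/21200 ✓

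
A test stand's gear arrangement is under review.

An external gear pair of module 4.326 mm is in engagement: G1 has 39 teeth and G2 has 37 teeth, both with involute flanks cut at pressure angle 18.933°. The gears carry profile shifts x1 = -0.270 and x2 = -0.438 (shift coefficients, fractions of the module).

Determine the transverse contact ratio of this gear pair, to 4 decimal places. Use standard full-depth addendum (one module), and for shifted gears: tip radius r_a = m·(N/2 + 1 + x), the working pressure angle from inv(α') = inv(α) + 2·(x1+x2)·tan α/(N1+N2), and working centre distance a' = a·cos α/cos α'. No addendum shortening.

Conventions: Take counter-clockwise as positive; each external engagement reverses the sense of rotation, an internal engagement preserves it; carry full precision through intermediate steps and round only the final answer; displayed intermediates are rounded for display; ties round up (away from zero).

topology: single-mesh involute geometry — m = 4.326, 39T/37T pair
base radii: r_b1 = 79.793171, r_b2 = 75.701214
tip radii: r_a1 = 87.514980, r_a2 = 82.462212
inv(α') = inv(18.933°) + 2·(-0.270-0.438)·tan α/(39+37) = 0.00618593  ⇒  α' = 15.02877°
a' = a·cos α / cos α' = 164.3880·cos 18.933°/cos 15.02877° = 161.001318
action lengths: √(r_a1²−r_b1²) = 35.943310, √(r_a2²−r_b2²) = 32.700804
base pitch p_b = π·m·cos α = 12.855264
CR = (35.943310 + 32.700804 − 161.001318·sin 15.02877°)/12.855264 = 2.092202
contact ratio ≈ 2.0922

2.0922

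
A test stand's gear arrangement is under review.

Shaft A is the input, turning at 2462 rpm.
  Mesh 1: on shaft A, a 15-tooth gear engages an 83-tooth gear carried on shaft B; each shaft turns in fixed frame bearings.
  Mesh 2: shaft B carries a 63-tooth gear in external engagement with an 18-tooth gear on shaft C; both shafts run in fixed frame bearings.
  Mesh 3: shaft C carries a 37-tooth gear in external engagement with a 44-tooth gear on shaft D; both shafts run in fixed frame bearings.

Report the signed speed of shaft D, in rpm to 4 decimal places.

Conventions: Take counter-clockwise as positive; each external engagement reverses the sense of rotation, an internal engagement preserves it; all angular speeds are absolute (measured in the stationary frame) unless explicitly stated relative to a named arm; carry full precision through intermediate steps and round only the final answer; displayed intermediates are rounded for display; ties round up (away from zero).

3-mesh fixed-axis compound train (all bearings frame-fixed)
mesh 1 [15T→83T]: ω = 2462.0000×15/83 = 444.9398 rpm, sense flips to −
mesh 2 [63T→18T]: ω = 444.9398×63/18 = 1557.2892 rpm, sense flips to +
mesh 3 [37T→44T]: ω = 1557.2892×37/44 = 1309.5386 rpm, sense flips to −
signed output speed = -1309.5386 rpm

-1309.5386 rpm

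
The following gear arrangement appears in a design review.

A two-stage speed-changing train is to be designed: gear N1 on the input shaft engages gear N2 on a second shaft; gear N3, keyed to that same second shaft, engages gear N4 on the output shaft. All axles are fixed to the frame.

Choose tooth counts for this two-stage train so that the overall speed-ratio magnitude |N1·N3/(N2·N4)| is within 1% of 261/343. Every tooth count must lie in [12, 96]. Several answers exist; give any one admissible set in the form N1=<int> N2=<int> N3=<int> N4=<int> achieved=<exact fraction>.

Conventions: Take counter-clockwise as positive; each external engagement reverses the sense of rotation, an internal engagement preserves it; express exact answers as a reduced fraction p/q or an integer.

N1=18 N2=14 N3=29 N4=49 achieved=261/343

2-stage fixed-axis compound train for ratio 261/343
target = 261/343 in lowest terms: an exact hit needs N1·N3 = k·261 and N2·N4 = k·343 for one integer k, every count in [12, 96]; additionally prefer no 1:1 stage (N1 ≠ N2, N3 ≠ N4)
k = 1: no 1:1-free in-range split of k·261 and k·343 into factor pairs; take k = 2
k = 2: N1·N3 = 522 = 18·29, N2·N4 = 686 = 14·49
achieved = 18·29/(14·49) = 261/343; |achieved − target| = 0 ≤ 261/34300 ✓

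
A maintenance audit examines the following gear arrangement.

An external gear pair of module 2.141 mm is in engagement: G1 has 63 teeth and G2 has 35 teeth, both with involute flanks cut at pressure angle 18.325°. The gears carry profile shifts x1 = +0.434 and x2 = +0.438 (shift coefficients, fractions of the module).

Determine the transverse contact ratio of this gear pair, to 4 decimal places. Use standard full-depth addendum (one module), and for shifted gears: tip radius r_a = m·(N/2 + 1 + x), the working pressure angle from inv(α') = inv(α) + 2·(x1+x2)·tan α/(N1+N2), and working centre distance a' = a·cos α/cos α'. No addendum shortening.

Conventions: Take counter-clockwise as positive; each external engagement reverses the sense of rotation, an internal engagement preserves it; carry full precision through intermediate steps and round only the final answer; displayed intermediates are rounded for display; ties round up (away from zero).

single-mesh involute tooth geometry (63T engaging 35T at module 2.141)
base radii: r_b1 = 64.021432, r_b2 = 35.567462
tip radii: r_a1 = 70.511694, r_a2 = 40.546258
inv(α') = inv(18.325°) + 2·(+0.434+0.438)·tan α/(63+35) = 0.01726497  ⇒  α' = 20.96887°
a' = a·cos α / cos α' = 104.9090·cos 18.325°/cos 20.96887° = 106.651921
action lengths: √(r_a1²−r_b1²) = 29.549199, √(r_a2²−r_b2²) = 19.466758
base pitch p_b = π·m·cos α = 6.385056
CR = (29.549199 + 19.466758 − 106.651921·sin 20.96887°)/6.385056 = 1.699190
contact ratio ≈ 1.6992

1.6992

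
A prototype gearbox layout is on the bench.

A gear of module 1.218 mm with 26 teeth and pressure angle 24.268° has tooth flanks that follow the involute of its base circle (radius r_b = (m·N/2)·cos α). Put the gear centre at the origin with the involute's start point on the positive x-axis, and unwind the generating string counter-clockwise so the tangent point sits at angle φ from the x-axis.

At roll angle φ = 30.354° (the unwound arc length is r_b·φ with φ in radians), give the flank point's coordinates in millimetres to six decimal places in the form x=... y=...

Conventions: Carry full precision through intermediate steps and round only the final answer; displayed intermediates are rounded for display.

x=16.320528 y=0.695554

recognized (one wheel, involute flank): single-mesh tooth geometry, m = 1.218, N = 26
pitch radius r_p = m·N/2 = 1.218·26/2 = 15.834000
base radius r_b = r_p·cos α = 15.834000·cos 24.268° = 14.434796
roll angle φ = 30.354° = 0.52977724 rad
x = r_b·(cos φ + φ·sin φ) = 16.320528
y = r_b·(sin φ − φ·cos φ) = 0.695554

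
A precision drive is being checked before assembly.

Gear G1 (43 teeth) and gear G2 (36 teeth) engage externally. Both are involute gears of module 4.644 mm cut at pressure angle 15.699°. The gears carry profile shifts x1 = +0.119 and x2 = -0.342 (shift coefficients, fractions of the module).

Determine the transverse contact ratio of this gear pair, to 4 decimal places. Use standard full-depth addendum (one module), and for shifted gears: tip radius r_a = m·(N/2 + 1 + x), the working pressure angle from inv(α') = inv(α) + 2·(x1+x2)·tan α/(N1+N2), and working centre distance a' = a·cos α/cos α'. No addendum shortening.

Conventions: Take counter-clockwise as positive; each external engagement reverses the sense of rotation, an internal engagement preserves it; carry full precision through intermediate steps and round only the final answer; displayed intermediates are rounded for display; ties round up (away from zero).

class = single-mesh tooth geometry [involute pair 43T × 36T, m = 4.644]
base radii: r_b1 = 96.121392, r_b2 = 80.473723
tip radii: r_a1 = 105.042636, r_a2 = 86.647752
inv(α') = inv(15.699°) + 2·(+0.119-0.342)·tan α/(43+36) = 0.00548246  ⇒  α' = 14.44635°
a' = a·cos α / cos α' = 183.4380·cos 15.699°/cos 14.44635° = 182.361070
action lengths: √(r_a1²−r_b1²) = 42.363114, √(r_a2²−r_b2²) = 32.121843
base pitch p_b = π·m·cos α = 14.045314
CR = (42.363114 + 32.121843 − 182.361070·sin 14.44635°)/14.045314 = 2.064085
contact ratio ≈ 2.0641

2.0641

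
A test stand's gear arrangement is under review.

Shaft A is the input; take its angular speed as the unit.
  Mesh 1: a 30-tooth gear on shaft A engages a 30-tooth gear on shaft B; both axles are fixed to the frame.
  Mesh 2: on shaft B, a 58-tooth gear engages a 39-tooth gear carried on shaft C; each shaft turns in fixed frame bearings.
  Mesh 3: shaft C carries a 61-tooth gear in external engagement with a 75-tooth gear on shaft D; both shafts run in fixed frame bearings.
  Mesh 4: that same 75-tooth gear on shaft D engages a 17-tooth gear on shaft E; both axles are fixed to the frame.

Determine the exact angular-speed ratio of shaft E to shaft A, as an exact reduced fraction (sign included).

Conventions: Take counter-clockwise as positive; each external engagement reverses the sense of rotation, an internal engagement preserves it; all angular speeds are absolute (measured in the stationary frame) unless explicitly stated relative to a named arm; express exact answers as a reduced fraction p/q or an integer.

class = fixed-axis compound train [4 meshes; 4 ratios multiply, 4 sense flips]
mesh 1 [30T→30T]: running ratio 1, sense −
mesh 2 [58T→39T]: running ratio 58/39, sense +
mesh 3 [61T→75T]: running ratio 3538/2925, sense −
mesh 4 [75T→17T]: running ratio 3538/663, sense +
ω_out/ω_in = 3538/663

3538/663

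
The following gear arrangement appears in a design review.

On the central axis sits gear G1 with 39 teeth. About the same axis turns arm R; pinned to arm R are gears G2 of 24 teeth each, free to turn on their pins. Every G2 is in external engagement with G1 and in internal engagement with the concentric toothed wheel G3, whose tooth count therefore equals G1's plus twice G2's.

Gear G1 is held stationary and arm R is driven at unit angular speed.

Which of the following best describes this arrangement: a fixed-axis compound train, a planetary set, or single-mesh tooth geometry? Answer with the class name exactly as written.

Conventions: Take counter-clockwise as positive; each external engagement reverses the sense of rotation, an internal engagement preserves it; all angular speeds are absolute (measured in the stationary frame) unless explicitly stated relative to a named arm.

planetary set (39T centre, 24T on arm, 87T internal) — Willis relation
classification: planetary set

planetary set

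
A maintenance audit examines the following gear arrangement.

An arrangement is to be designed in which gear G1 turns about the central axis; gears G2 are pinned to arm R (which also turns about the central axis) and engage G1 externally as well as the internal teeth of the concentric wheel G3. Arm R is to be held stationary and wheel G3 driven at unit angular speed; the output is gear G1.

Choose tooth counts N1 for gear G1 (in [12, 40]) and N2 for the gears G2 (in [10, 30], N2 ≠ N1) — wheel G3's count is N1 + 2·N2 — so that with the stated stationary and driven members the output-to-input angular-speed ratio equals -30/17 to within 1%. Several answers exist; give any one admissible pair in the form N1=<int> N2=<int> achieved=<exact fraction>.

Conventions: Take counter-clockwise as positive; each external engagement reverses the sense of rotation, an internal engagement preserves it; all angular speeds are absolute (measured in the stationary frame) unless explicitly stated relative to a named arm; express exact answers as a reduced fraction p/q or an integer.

N1=34 N2=13 achieved=-30/17

topology: planetary set — design target -30/17, arm = carrier (Willis)
Willis with ω_arm = 0: ω_sun/ω_ring = −N3/N1; set equal to -30/17  ⇒  N3/N1 = −(-30/17) = 30/17
N3 = N1 + 2·N2  ⇒  N2/N1 = (N3/N1 − 1)/2 = (30/17 − 1)/2 = 13/34
smallest multiple with N1 ≥ 12 and N2 ≥ 10: k = 1  ⇒  N1 = 1·34 = 34, N2 = 1·13 = 13 (N1 ≤ 40, N2 ≤ 30, N2 ≠ N1 ✓), N3 = 34 + 2·13 = 60
check: −N3/N1 with N1 = 34, N3 = 60 gives -30/17; |achieved − target| = 0 ≤ 3/170 ✓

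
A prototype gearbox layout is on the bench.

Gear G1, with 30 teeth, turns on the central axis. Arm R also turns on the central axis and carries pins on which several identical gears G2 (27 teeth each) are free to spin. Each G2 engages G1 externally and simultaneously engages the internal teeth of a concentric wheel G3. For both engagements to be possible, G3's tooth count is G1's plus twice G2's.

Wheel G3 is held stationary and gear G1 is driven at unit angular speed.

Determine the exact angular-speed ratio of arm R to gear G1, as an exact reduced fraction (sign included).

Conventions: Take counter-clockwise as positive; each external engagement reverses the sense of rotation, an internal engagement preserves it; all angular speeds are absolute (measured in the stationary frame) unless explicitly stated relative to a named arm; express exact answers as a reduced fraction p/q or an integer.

5/19

recognized (axles ride arm R): planetary set, 30/27/84 teeth
ring teeth: 30 + 2·27 = 84
30(ω_sun−ω_arm) = −84(ω_ring−ω_arm),  ω_ring = 0, ω_sun = 1
30(1−ω_arm) = −84(0−ω_arm)  ⇒  114·ω_arm = 30  ⇒  ω_arm = 5/19
ω_out/ω_in = 5/19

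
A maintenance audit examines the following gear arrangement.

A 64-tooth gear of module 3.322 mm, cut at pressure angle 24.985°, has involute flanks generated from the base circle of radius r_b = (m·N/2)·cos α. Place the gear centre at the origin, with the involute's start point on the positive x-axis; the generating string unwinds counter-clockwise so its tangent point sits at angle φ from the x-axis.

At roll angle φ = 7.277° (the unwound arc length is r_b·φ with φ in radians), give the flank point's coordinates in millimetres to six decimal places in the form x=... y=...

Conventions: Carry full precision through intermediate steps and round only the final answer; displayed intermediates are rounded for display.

x=97.129925 y=0.065697

recognized (one wheel, involute flank): single-mesh tooth geometry, m = 3.322, N = 64
pitch radius r_p = m·N/2 = 3.322·64/2 = 106.304000
base radius r_b = r_p·cos α = 106.304000·cos 24.985° = 96.355901
roll angle φ = 7.277° = 0.12700761 rad
x = r_b·(cos φ + φ·sin φ) = 97.129925
y = r_b·(sin φ − φ·cos φ) = 0.065697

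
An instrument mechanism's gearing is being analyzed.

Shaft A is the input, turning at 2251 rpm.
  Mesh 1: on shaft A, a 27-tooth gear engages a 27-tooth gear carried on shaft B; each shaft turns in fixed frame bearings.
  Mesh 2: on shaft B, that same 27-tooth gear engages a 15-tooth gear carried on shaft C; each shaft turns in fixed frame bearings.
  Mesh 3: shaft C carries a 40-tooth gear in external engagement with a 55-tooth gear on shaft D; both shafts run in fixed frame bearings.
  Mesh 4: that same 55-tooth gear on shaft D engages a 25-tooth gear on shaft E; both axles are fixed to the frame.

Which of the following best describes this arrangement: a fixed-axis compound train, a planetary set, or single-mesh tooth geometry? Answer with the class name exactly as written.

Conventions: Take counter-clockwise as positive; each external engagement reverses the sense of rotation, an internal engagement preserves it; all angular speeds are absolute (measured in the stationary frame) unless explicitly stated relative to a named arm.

fixed-axis compound train

class = fixed-axis compound train [4 meshes; 4 ratios multiply, 4 sense flips]
classification: fixed-axis compound train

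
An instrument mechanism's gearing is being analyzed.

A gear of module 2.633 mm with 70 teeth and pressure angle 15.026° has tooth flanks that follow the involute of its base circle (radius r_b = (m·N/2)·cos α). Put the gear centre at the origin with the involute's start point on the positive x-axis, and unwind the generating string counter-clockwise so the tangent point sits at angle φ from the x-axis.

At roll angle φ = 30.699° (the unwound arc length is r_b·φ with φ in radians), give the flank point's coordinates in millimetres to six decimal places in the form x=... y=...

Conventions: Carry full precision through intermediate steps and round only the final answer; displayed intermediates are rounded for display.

x=100.877323 y=4.433779

recognized (one wheel, involute flank): single-mesh tooth geometry, m = 2.633, N = 70
pitch radius r_p = m·N/2 = 2.633·70/2 = 92.155000
base radius r_b = r_p·cos α = 92.155000·cos 15.026° = 89.004062
roll angle φ = 30.699° = 0.53579863 rad
x = r_b·(cos φ + φ·sin φ) = 100.877323
y = r_b·(sin φ − φ·cos φ) = 4.433779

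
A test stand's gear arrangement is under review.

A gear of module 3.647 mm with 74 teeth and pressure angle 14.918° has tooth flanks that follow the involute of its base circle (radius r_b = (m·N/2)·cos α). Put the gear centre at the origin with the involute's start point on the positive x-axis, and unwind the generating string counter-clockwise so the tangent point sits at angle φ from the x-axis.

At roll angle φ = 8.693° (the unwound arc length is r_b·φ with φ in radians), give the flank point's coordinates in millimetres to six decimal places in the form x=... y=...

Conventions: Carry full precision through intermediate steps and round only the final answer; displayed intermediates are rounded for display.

class = single-mesh tooth geometry [base-circle involute, m = 3.647, 74T]
pitch radius r_p = m·N/2 = 3.647·74/2 = 134.939000
base radius r_b = r_p·cos α = 134.939000·cos 14.918° = 130.390915
roll angle φ = 8.693° = 0.15172147 rad
x = r_b·(cos φ + φ·sin φ) = 131.883050
y = r_b·(sin φ − φ·cos φ) = 0.151449

x=131.883050 y=0.151449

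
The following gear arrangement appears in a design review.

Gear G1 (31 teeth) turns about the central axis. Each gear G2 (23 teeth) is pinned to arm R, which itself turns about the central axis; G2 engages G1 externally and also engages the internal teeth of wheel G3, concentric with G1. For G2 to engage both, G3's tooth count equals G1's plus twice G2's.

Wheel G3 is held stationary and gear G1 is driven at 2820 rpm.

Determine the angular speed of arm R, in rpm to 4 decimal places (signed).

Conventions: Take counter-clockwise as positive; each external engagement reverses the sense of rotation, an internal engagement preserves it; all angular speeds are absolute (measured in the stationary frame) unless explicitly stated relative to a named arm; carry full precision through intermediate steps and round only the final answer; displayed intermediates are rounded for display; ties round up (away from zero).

class = planetary set [G3 = 31+2·23 = 77; Willis about the carrier]
normalise by the input: solve with ω_sun = 1, then scale by 2820 rpm
ring teeth: 31 + 2·23 = 77
31(ω_sun−ω_arm) = −77(ω_ring−ω_arm),  ω_ring = 0, ω_sun = 1
31(1−ω_arm) = −77(0−ω_arm)  ⇒  108·ω_arm = 31  ⇒  ω_arm = 31/108
scale: ω_arm = 31/108 × 2820 rpm = +809.4444 rpm

+809.4444 rpm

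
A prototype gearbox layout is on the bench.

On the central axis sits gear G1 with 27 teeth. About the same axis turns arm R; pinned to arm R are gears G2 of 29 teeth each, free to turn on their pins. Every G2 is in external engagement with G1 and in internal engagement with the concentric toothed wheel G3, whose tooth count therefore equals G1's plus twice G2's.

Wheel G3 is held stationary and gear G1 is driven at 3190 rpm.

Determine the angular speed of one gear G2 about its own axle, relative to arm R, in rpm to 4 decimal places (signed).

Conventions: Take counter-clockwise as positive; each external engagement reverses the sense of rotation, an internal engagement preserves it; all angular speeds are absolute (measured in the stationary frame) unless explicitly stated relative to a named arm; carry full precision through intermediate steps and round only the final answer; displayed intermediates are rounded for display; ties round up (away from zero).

topology: planetary set — G1 27T / G2 29T / G3 85T, arm = carrier (Willis)
normalise by the input: solve with ω_sun = 1, then scale by 3190 rpm
ring teeth: 27 + 2·29 = 85
27(ω_sun−ω_arm) = −85(ω_ring−ω_arm),  ω_ring = 0, ω_sun = 1
27(1−ω_arm) = −85(0−ω_arm)  ⇒  112·ω_arm = 27  ⇒  ω_arm = 27/112
sun–planet mesh: 27·(1−27/112) = −29·(ω_p−ω_arm)  ⇒  ω_p−ω_arm = -2295/3248
scale: ω_p−ω_arm = -2295/3248 × 3190 rpm = -2254.0179 rpm

-2254.0179 rpm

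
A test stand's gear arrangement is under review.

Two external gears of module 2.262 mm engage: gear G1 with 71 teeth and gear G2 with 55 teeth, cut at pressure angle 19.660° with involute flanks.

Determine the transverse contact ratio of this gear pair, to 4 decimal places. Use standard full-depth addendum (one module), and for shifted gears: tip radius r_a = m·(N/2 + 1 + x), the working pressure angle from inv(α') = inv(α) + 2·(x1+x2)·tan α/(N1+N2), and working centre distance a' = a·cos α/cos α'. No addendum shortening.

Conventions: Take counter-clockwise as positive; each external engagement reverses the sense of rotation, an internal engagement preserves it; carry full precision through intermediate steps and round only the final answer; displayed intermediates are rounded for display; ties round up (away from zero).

1.8100

single-mesh involute tooth geometry (71T engaging 55T at module 2.262)
base radii: r_b1 = 75.619906, r_b2 = 58.578800
tip radii: r_a1 = 82.563000, r_a2 = 64.467000
no profile shift: α' = α, a' = a
action lengths: √(r_a1²−r_b1²) = 33.140290, √(r_a2²−r_b2²) = 26.916877
base pitch p_b = π·m·cos α = 6.692026
CR = (33.140290 + 26.916877 − 142.506000·sin 19.66000°)/6.692026 = 1.810027
contact ratio ≈ 1.8100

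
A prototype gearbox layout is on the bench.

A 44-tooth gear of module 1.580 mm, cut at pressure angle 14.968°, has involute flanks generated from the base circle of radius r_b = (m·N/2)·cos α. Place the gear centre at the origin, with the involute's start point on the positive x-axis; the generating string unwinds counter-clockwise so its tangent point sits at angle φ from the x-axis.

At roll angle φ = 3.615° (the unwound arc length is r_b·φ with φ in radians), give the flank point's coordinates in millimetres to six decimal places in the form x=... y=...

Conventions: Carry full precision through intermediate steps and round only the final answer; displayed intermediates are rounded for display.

single-mesh involute tooth geometry (44T wheel at module 1.580)
pitch radius r_p = m·N/2 = 1.580·44/2 = 34.760000
base radius r_b = r_p·cos α = 34.760000·cos 14.968° = 33.580601
roll angle φ = 3.615° = 0.06309365 rad
x = r_b·(cos φ + φ·sin φ) = 33.647374
y = r_b·(sin φ − φ·cos φ) = 0.002810

x=33.647374 y=0.002810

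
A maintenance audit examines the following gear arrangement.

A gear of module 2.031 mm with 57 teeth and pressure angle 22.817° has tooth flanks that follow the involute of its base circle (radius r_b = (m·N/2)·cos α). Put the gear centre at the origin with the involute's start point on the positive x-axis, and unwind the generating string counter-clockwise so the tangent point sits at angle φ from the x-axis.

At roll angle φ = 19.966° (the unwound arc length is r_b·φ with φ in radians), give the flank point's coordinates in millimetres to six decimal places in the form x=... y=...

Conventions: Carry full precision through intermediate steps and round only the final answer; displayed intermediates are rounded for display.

topology: single-mesh involute geometry — m = 2.031, N = 57
pitch radius r_p = m·N/2 = 2.031·57/2 = 57.883500
base radius r_b = r_p·cos α = 57.883500·cos 22.817° = 53.354008
roll angle φ = 19.966° = 0.34847244 rad
x = r_b·(cos φ + φ·sin φ) = 56.495795
y = r_b·(sin φ − φ·cos φ) = 0.743478

x=56.495795 y=0.743478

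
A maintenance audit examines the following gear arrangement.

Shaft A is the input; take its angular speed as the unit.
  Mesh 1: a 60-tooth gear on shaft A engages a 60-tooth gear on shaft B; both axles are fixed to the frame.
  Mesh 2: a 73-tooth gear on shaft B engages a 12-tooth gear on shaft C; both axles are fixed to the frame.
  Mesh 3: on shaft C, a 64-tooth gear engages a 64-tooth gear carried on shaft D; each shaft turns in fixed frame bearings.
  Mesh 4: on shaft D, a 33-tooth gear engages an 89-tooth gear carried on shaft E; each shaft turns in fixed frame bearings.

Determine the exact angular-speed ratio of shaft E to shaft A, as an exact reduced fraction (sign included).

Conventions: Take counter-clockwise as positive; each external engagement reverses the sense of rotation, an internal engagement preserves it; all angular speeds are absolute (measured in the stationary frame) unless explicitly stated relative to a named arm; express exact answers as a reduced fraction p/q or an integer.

803/356

class = fixed-axis compound train [4 meshes; 4 ratios multiply, 4 sense flips]
mesh 1 [60T→60T]: running ratio 1, sense −
mesh 2 [73T→12T]: running ratio 73/12, sense +
mesh 3 [64T→64T]: running ratio 73/12, sense −
mesh 4 [33T→89T]: running ratio 803/356, sense +
ω_out/ω_in = 803/356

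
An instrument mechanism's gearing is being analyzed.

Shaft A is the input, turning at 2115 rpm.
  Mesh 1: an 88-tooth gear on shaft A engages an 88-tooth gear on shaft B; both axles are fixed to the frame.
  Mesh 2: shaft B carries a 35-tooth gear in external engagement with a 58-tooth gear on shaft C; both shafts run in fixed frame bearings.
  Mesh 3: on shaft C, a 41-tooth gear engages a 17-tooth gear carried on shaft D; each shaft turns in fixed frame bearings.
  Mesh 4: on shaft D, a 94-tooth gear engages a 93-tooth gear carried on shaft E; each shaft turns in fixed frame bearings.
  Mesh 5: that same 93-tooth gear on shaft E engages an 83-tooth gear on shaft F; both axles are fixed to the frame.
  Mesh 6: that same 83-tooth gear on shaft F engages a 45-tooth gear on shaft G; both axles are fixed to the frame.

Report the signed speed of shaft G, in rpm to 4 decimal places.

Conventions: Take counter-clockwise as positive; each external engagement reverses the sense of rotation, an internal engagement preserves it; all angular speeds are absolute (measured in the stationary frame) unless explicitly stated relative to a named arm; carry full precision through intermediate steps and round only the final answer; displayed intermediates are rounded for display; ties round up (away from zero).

+6429.8479 rpm

recognized (7 fixed axles, 6 meshes): fixed-axis compound train
mesh 1 [88T→88T]: ω = 2115.0000×88/88 = 2115.0000 rpm, sense flips to −
mesh 2 [35T→58T]: ω = 2115.0000×35/58 = 1276.2931 rpm, sense flips to +
mesh 3 [41T→17T]: ω = 1276.2931×41/17 = 3078.1187 rpm, sense flips to −
mesh 4 [94T→93T]: ω = 3078.1187×94/93 = 3111.2167 rpm, sense flips to +
mesh 5 [93T→83T]: ω = 3111.2167×93/83 = 3486.0621 rpm, sense flips to −
mesh 6 [83T→45T]: ω = 3486.0621×83/45 = 6429.8479 rpm, sense flips to +
signed output speed = +6429.8479 rpm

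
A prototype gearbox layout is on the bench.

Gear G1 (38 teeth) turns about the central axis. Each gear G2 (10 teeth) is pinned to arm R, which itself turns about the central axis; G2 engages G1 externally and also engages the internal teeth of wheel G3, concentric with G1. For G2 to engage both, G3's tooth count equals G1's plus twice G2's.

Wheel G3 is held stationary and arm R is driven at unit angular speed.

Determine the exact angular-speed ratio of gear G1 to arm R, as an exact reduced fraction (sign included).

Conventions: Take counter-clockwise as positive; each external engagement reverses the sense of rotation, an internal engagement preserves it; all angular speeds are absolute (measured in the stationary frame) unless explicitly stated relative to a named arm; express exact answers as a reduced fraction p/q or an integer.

48/19

recognized (axles ride arm R): planetary set, 38/10/58 teeth
ring teeth: 38 + 2·10 = 58
38(ω_sun−ω_arm) = −58(ω_ring−ω_arm),  ω_ring = 0, ω_arm = 1
ω_sun = 1 − (58/38)(0−1) = 48/19
ω_out/ω_in = 48/19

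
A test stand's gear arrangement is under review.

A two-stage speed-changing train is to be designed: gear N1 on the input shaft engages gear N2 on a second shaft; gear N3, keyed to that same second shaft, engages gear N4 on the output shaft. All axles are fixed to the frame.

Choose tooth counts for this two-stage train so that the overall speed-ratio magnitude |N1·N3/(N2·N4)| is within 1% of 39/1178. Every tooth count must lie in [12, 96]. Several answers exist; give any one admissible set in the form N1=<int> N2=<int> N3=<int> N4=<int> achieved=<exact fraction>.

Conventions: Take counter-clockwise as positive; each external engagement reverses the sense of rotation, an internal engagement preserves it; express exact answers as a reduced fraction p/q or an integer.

topology: fixed-axis compound train — 2 stages, target 39/1178
target = 39/1178 in lowest terms: an exact hit needs N1·N3 = k·39 and N2·N4 = k·1178 for one integer k, every count in [12, 96]; additionally prefer no 1:1 stage (N1 ≠ N2, N3 ≠ N4)
k = 1…3: no 1:1-free in-range split of k·39 and k·1178 into factor pairs; take k = 4
k = 4: N1·N3 = 156 = 12·13, N2·N4 = 4712 = 62·76
achieved = 12·13/(62·76) = 39/1178; |achieved − target| = 0 ≤ 39/117800 ✓

N1=12 N2=62 N3=13 N4=76 achieved=39/1178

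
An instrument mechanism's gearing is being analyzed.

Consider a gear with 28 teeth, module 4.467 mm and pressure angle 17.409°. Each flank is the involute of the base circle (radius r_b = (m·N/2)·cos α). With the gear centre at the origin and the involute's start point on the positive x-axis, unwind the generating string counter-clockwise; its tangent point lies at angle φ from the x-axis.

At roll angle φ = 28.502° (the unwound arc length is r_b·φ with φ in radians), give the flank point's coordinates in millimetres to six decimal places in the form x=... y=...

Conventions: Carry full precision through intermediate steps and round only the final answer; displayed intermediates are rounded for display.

x=66.606200 y=2.388537

recognized (one wheel, involute flank): single-mesh tooth geometry, m = 4.467, N = 28
pitch radius r_p = m·N/2 = 4.467·28/2 = 62.538000
base radius r_b = r_p·cos α = 62.538000·cos 17.409° = 59.673343
roll angle φ = 28.502° = 0.49745374 rad
x = r_b·(cos φ + φ·sin φ) = 66.606200
y = r_b·(sin φ − φ·cos φ) = 2.388537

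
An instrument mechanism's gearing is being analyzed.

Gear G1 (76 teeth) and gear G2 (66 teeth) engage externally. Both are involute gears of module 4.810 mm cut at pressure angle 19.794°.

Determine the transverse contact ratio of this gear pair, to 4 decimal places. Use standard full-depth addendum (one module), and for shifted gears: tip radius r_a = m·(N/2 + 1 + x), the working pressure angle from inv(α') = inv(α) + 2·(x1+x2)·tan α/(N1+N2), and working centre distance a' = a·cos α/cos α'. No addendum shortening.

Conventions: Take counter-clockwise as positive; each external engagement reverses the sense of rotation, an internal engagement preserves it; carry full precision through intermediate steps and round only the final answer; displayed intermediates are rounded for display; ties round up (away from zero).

class = single-mesh tooth geometry [involute pair 76T × 66T, m = 4.810]
base radii: r_b1 = 171.980670, r_b2 = 149.351634
tip radii: r_a1 = 187.590000, r_a2 = 163.540000
no profile shift: α' = α, a' = a
action lengths: √(r_a1²−r_b1²) = 74.917671, √(r_a2²−r_b2²) = 66.628980
base pitch p_b = π·m·cos α = 14.218242
CR = (74.917671 + 66.628980 − 341.510000·sin 19.79400°)/14.218242 = 1.821457
contact ratio ≈ 1.8215

1.8215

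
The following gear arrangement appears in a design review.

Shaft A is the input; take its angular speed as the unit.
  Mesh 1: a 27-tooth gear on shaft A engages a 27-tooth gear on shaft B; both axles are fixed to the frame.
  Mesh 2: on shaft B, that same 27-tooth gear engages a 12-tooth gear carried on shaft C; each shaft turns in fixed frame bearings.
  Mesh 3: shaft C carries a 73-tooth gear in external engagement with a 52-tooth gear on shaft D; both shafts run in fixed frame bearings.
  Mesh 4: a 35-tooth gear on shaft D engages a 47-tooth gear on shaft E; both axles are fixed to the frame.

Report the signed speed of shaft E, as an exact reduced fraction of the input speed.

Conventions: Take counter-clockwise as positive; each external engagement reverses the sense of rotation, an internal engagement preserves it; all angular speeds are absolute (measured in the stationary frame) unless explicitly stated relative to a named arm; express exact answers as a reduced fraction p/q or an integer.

22995/9776

4-mesh fixed-axis compound train (all bearings frame-fixed)
mesh 1 [27T→27T]: |ω|/ω_in = 1×27/27 = 1, sense flips to −
mesh 2 [27T→12T]: |ω|/ω_in = 1×27/12 = 9/4, sense flips to +
mesh 3 [73T→52T]: |ω|/ω_in = (9/4)×73/52 = 657/208, sense flips to −
mesh 4 [35T→47T]: |ω|/ω_in = (657/208)×35/47 = 22995/9776, sense flips to +
signed output speed (× input speed) = 22995/9776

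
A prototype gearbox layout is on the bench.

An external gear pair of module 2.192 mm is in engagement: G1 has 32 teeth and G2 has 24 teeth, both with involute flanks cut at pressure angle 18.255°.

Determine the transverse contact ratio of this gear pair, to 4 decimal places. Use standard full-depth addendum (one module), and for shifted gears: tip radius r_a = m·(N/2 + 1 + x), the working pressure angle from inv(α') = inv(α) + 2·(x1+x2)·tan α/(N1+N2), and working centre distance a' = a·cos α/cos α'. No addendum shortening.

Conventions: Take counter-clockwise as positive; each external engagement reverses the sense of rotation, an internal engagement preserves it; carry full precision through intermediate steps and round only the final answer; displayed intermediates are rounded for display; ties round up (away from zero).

class = single-mesh tooth geometry [involute pair 32T × 24T, m = 2.192]
base radii: r_b1 = 33.306889, r_b2 = 24.980167
tip radii: r_a1 = 37.264000, r_a2 = 28.496000
no profile shift: α' = α, a' = a
action lengths: √(r_a1²−r_b1²) = 16.710979, √(r_a2²−r_b2²) = 13.711793
base pitch p_b = π·m·cos α = 6.539792
CR = (16.710979 + 13.711793 − 61.376000·sin 18.25500°)/6.539792 = 1.712125
contact ratio ≈ 1.7121

1.7121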